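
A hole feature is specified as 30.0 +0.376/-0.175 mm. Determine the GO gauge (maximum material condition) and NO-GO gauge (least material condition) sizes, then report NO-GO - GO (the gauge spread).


GO = nominal - lower_tol (smallest hole = maximum material condition)
GO = 30.0 - 0.175 = 29.825
NO-GO = nominal + upper_tol (largest hole = least material condition)
NO-GO = 30.0 + 0.376 = 30.376
spread = NO-GO - GO = 30.376 - 29.825 = 0.5510

0.5510


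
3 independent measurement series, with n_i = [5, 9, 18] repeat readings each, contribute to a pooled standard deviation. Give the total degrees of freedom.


nu = sum_i (n_i - 1)
nu = ((5 - 1) + (9 - 1) + (18 - 1))
nu = 4 + 8 + 17
nu = 29

29


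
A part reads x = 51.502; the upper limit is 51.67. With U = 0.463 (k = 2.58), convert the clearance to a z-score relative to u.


u = U / k = 0.463 / 2.58 = 0.17945736
margin = |USL - x| = |51.67 - 51.502| = 0.168
z = margin / u = 0.168 / 0.17945736
z = 0.9362

0.9362


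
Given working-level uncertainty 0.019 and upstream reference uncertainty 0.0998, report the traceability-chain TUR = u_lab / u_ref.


TUR = u_lab / u_ref
= 0.019 / 0.0998
= 0.1904

0.1904


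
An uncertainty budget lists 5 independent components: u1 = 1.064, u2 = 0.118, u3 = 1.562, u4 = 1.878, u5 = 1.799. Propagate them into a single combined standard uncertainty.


uc = sqrt(1.064^2 + 0.118^2 + 1.562^2 + 1.878^2 + 1.799^2)
uc = sqrt(10.349149)
uc = 3.2170

3.2170


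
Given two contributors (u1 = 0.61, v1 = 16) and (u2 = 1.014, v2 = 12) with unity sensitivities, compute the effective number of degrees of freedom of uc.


uc = sqrt(u1^2 + u2^2) = sqrt(0.61^2 + 1.014^2) = 1.183341
v_eff = uc^4 / (u1^4/v1 + u2^4/v2)
= 1.183341^4 / (0.61^4/16 + 1.014^4/12)
= 1.9608287 / 0.096752568
v_eff = 20.2664

20.2664


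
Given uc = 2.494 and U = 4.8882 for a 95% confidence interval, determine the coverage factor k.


k = U / uc
k = 4.8882 / 2.494
k = 1.96

1.96


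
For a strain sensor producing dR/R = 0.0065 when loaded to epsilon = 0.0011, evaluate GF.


GF = (dR/R) / epsilon
= 0.0065 / 0.0011
= 5.9091

5.9091


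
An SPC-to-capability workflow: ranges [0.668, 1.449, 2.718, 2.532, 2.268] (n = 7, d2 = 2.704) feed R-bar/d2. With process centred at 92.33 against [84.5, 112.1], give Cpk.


R_bar = (0.668 + 1.449 + 2.718 + 2.532 + 2.268) / 5 = 1.927
sigma = R_bar / d2 = 1.927 / 2.704 = 0.71264793
Cp = (USL - LSL)/(6*sigma) = (112.1 - 84.5)/(6*0.71264793) = 6.4548
Cpu = (112.1 - 92.33)/(3*0.71264793) = 9.2472
Cpl = (92.33 - 84.5)/(3*0.71264793) = 3.6624
Cpk = min(Cpu, Cpl) = 3.6624

3.6624


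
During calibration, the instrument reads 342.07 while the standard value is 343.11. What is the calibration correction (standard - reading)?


Correction = standard - reading
= 343.11 - 342.07
= 1.0400

1.0400


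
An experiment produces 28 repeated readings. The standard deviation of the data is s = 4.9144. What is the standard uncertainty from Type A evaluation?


u_A = s / sqrt(n)
u_A = 4.9144 / sqrt(28)
u_A = 4.9144 / 5.2915026
u_A = 0.9287

0.9287


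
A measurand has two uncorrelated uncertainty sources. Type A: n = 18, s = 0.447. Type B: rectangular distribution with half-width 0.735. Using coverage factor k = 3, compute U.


u_A = s / sqrt(n) = 0.447 / sqrt(18) = 0.10535891
u_B = half_width / sqrt(3) = 0.735 / sqrt(3) = 0.42435245
uc = sqrt(u_A^2 + u_B^2) = sqrt(0.10535891^2 + 0.42435245^2) = 0.43723621
U = k * uc = 3 * 0.43723621
U = 1.3117

1.3117


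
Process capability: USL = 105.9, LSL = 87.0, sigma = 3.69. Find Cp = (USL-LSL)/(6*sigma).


Cp = (USL - LSL) / (6 * sigma)
= (105.9 - 87.0) / (6 * 3.69)
= 18.9000 / 22.1400
= 0.8537

0.8537


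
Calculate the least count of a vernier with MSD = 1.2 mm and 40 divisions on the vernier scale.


LC = MSD / n_div
= 1.2 / 40
= 0.0300

0.0300


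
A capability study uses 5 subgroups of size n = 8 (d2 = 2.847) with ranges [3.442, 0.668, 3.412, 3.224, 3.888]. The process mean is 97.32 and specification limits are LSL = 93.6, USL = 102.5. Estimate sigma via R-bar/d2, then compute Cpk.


R_bar = (3.442 + 0.668 + 3.412 + 3.224 + 3.888) / 5 = 2.9268
sigma = R_bar / d2 = 2.9268 / 2.847 = 1.0280295
Cp = (USL - LSL)/(6*sigma) = (102.5 - 93.6)/(6*1.0280295) = 1.4429
Cpu = (102.5 - 97.32)/(3*1.0280295) = 1.6796
Cpl = (97.32 - 93.6)/(3*1.0280295) = 1.2062
Cpk = min(Cpu, Cpl) = 1.2062

1.2062


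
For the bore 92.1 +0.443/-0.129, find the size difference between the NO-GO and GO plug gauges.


GO = nominal - lower_tol (smallest hole = maximum material condition)
GO = 92.1 - 0.129 = 91.971
NO-GO = nominal + upper_tol (largest hole = least material condition)
NO-GO = 92.1 + 0.443 = 92.543
spread = NO-GO - GO = 92.543 - 91.971 = 0.5720

0.5720


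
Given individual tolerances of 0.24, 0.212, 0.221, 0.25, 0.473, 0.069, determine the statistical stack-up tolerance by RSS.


RSS = sqrt(0.24^2 + 0.212^2 + 0.221^2 + 0.25^2 + 0.473^2 + 0.069^2)
= sqrt(0.442375)
= 0.6651

0.6651


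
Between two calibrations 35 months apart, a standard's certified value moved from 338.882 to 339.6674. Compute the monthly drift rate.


rate = (v2 - v1) / months
= (339.6674 - 338.882) / 35
= 0.7854 / 35
= 0.0224

0.0224


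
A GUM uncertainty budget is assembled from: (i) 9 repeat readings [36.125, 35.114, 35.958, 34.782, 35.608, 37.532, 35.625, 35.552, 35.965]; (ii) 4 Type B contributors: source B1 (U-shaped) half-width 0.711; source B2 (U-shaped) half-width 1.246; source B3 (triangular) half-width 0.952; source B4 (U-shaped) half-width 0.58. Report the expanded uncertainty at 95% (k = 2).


mean = (36.125 + 35.114 + 35.958 + 34.782 + 35.608 + 37.532 + 35.625 + 35.552 + 35.965) / 9 = 35.80677778
s = sqrt(sum((x - mean)^2)/(n-1)) = 0.77404276
u_A = s / sqrt(n) = 0.77404276 / sqrt(9) = 0.25801425
u_B1 = 0.711 / sqrt(2) = 0.50275292
u_B2 = 1.246 / sqrt(2) = 0.88105505
u_B3 = 0.952 / sqrt(6) = 0.38865237
u_B4 = 0.58 / sqrt(2) = 0.41012193
uc = sqrt(0.25801425^2 + 0.50275292^2 + 0.88105505^2 + 0.38865237^2 + 0.41012193^2) = 1.1894707
U = k * uc = 2 * 1.1894707
U = 2.3789

2.3789


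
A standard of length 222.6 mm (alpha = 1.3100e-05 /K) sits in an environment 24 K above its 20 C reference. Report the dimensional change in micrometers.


dL = L * alpha * dT
= 222.6 * 1.3100e-05 * 24
= 0.0699854 mm
dL_um = 0.0699854 * 1000 = 69.9854 um

69.9854


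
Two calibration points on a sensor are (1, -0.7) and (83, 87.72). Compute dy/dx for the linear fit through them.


slope = (y2 - y1) / (x2 - x1)
= (87.72 - -0.7) / (83 - 1)
= 88.4200 / 82
= 1.0783

1.0783


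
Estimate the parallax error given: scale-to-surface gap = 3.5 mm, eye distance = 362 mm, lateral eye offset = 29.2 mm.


error = h * offset / d
= 3.5 * 29.2 / 362
= 0.2823

0.2823


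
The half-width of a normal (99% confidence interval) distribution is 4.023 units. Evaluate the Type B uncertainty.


u_B = half_width / 2.576
u_B = 4.023 / 2.576
u_B = 1.5617

1.5617


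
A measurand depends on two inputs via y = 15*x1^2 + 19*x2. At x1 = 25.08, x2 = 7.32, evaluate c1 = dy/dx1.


y = 15*x1^2 + 19*x2
dy/dx1 = 2*15*x1
Evaluate at x1 = 25.08: c1 = 30 * 25.08
c1 = 752.4000

752.4000


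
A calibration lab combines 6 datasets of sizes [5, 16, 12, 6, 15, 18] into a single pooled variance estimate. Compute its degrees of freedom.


nu = sum_i (n_i - 1)
nu = ((5 - 1) + (16 - 1) + (12 - 1) + (6 - 1) + (15 - 1) + (18 - 1))
nu = 4 + 15 + 11 + 5 + 14 + 17
nu = 66

66


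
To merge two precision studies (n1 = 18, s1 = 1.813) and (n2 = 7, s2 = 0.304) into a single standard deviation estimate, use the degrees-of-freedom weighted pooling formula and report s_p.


s_p = sqrt(((n1-1)*s1^2 + (n2-1)*s2^2) / (n1+n2-2))
numerator = (18-1)*1.813^2 + (7-1)*0.304^2 = 55.878473 + 0.554496 = 56.432969
denominator = 18 + 7 - 2 = 23
s_p^2 = 56.432969 / 23 = 2.4536073
s_p = sqrt(2.4536073) = 1.5664

1.5664


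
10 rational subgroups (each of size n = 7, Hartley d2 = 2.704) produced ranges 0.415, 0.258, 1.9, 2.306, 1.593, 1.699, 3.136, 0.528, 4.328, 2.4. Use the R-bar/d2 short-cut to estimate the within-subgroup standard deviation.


R_bar = (0.415 + 0.258 + 1.9 + 2.306 + 1.593 + 1.699 + 3.136 + 0.528 + 4.328 + 2.4) / 10
R_bar = 18.563 / 10 = 1.8563
sigma_hat = R_bar / d2 = 1.8563 / 2.704 = 0.6865

0.6865


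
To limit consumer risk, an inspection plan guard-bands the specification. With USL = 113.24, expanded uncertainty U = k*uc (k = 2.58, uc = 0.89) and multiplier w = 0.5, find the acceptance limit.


U = k * uc = 2.58 * 0.89 = 2.2962
guard band g = w * U = 0.5 * 2.2962 = 1.1481
AL = USL - g = 113.24 - 1.1481
AL = 112.0919

112.0919


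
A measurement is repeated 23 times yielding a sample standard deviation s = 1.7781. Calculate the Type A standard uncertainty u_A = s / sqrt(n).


u_A = s / sqrt(n)
u_A = 1.7781 / sqrt(23)
u_A = 1.7781 / 4.7958315
u_A = 0.3708

0.3708


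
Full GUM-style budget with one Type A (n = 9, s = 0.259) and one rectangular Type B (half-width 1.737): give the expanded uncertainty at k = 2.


u_A = s / sqrt(n) = 0.259 / sqrt(9) = 0.086333333
u_B = half_width / sqrt(3) = 1.737 / sqrt(3) = 1.0028574
uc = sqrt(u_A^2 + u_B^2) = sqrt(0.086333333^2 + 1.0028574^2) = 1.0065666
U = k * uc = 2 * 1.0065666
U = 2.0131

2.0131


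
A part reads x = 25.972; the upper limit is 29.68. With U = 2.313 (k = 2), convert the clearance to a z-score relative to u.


u = U / k = 2.313 / 2 = 1.1565
margin = |USL - x| = |29.68 - 25.972| = 3.708
z = margin / u = 3.708 / 1.1565
z = 3.2062

3.2062


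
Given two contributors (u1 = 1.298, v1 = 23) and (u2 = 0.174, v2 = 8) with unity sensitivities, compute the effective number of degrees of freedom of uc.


uc = sqrt(u1^2 + u2^2) = sqrt(1.298^2 + 0.174^2) = 1.3096106
v_eff = uc^4 / (u1^4/v1 + u2^4/v2)
= 1.3096106^4 / (1.298^4/23 + 0.174^4/8)
= 2.9414991 / 0.12353043
v_eff = 23.8119

23.8119


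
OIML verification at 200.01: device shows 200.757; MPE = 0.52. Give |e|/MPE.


e = indication - reference = 200.757 - 200.01 = 0.7470
|e| = 0.7470
ratio = |e| / MPE = 0.7470 / 0.52
ratio = 1.4365

1.4365


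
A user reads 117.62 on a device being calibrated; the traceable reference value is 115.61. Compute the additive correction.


Correction = standard - reading
= 115.61 - 117.62
= -2.0100

-2.0100


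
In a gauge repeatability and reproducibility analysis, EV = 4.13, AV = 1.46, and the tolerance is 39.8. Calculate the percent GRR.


GRR = sqrt(EV^2 + AV^2) = sqrt(4.13^2 + 1.46^2) = 4.380468
%GRR = GRR / tol * 100 = 4.380468 / 39.8 * 100
%GRR = 11.0062

11.0062


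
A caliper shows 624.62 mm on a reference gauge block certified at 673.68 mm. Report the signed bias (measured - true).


Systematic error = measured - true
= 624.62 - 673.68
= -49.0600

-49.0600


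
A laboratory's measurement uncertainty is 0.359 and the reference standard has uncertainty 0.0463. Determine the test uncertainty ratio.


TUR = u_lab / u_ref
= 0.359 / 0.0463
= 7.7538

7.7538


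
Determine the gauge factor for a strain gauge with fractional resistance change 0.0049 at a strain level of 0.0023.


GF = (dR/R) / epsilon
= 0.0049 / 0.0023
= 2.1304

2.1304


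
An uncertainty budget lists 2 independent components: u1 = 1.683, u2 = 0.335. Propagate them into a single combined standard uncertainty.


uc = sqrt(1.683^2 + 0.335^2)
uc = sqrt(2.944714)
uc = 1.7160

1.7160


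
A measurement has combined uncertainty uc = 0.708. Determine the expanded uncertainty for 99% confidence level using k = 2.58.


U = k * uc
U = 2.58 * 0.708
U = 1.8266

1.8266


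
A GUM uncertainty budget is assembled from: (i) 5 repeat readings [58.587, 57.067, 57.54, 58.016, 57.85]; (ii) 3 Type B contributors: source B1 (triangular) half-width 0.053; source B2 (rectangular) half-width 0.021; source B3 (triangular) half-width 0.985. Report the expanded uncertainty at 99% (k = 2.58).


mean = (58.587 + 57.067 + 57.54 + 58.016 + 57.85) / 5 = 57.812
s = sqrt(sum((x - mean)^2)/(n-1)) = 0.5640687
u_A = s / sqrt(n) = 0.5640687 / sqrt(5) = 0.25225919
u_B1 = 0.053 / sqrt(6) = 0.021637159
u_B2 = 0.021 / sqrt(3) = 0.012124356
u_B3 = 0.985 / sqrt(6) = 0.40212457
uc = sqrt(0.25225919^2 + 0.021637159^2 + 0.012124356^2 + 0.40212457^2) = 0.47534623
U = k * uc = 2.58 * 0.47534623
U = 1.2264

1.2264


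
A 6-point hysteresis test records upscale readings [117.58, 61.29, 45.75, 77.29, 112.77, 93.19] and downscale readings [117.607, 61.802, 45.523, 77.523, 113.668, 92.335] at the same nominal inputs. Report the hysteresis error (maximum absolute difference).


|117.58 - 117.607| = 0.0270
|61.29 - 61.802| = 0.5120
|45.75 - 45.523| = 0.2270
|77.29 - 77.523| = 0.2330
|112.77 - 113.668| = 0.8980
|93.19 - 92.335| = 0.8550
hysteresis = max(diffs) = 0.8980

0.8980


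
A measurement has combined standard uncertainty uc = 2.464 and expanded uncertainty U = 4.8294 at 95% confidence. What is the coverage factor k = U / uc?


k = U / uc
k = 4.8294 / 2.464
k = 1.96

1.96


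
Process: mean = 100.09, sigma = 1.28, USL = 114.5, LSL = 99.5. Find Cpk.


Cpu = (USL - mean) / (3*sigma) = (114.5 - 100.09) / (3*1.28) = 3.7526
Cpl = (mean - LSL) / (3*sigma) = (100.09 - 99.5) / (3*1.28) = 0.1536
Cpk = min(Cpu, Cpl) = 0.1536

0.1536


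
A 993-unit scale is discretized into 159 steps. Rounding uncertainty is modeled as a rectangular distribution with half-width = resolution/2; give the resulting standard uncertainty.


resolution = range / divisions
resolution = 993 / 159 = 6.245283
u_res = resolution / (2*sqrt(3))
u_res = 6.245283 / 3.4641016
u_res = 1.8029

1.8029


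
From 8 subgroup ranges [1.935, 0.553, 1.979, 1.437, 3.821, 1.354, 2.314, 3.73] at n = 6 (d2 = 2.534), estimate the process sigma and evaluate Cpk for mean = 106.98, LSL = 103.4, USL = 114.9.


R_bar = (1.935 + 0.553 + 1.979 + 1.437 + 3.821 + 1.354 + 2.314 + 3.73) / 8 = 2.140375
sigma = R_bar / d2 = 2.140375 / 2.534 = 0.84466259
Cp = (USL - LSL)/(6*sigma) = (114.9 - 103.4)/(6*0.84466259) = 2.2692
Cpu = (114.9 - 106.98)/(3*0.84466259) = 3.1255
Cpl = (106.98 - 103.4)/(3*0.84466259) = 1.4128
Cpk = min(Cpu, Cpl) = 1.4128

1.4128


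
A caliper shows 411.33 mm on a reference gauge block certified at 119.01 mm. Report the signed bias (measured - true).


Systematic error = measured - true
= 411.33 - 119.01
= 292.3200

292.3200


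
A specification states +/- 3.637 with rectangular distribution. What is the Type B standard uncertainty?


u_B = half_width / sqrt(3)
u_B = 3.637 / 1.7320508
u_B = 2.0998

2.0998


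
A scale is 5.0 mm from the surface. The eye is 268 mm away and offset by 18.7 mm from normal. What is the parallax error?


error = h * offset / d
= 5.0 * 18.7 / 268
= 0.3489

0.3489


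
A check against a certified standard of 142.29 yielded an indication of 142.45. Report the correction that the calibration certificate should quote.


Correction = standard - reading
= 142.29 - 142.45
= -0.1600

-0.1600


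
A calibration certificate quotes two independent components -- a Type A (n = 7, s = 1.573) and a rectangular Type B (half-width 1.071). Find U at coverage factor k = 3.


u_A = s / sqrt(n) = 1.573 / sqrt(7) = 0.59453812
u_B = half_width / sqrt(3) = 1.071 / sqrt(3) = 0.61834214
uc = sqrt(u_A^2 + u_B^2) = sqrt(0.59453812^2 + 0.61834214^2) = 0.85780101
U = k * uc = 3 * 0.85780101
U = 2.5734

2.5734


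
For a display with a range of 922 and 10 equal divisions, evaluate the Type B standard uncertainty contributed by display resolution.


resolution = range / divisions
resolution = 922 / 10 = 92.2
u_res = resolution / (2*sqrt(3))
u_res = 92.2 / 3.4641016
u_res = 26.6158

26.6158


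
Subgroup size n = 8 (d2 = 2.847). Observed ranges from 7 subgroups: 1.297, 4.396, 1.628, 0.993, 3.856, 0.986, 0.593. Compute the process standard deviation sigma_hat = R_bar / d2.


R_bar = (1.297 + 4.396 + 1.628 + 0.993 + 3.856 + 0.986 + 0.593) / 7
R_bar = 13.749 / 7 = 1.9641429
sigma_hat = R_bar / d2 = 1.9641429 / 2.847 = 0.6899

0.6899


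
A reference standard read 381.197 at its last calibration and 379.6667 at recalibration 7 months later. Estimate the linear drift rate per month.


rate = (v2 - v1) / months
= (379.6667 - 381.197) / 7
= -1.5303 / 7
= -0.2186

-0.2186


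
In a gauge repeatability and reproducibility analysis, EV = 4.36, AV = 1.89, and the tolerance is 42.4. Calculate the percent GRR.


GRR = sqrt(EV^2 + AV^2) = sqrt(4.36^2 + 1.89^2) = 4.7520206
%GRR = GRR / tol * 100 = 4.7520206 / 42.4 * 100
%GRR = 11.2076

11.2076


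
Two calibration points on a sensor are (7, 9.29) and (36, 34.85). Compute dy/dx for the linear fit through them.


slope = (y2 - y1) / (x2 - x1)
= (34.85 - 9.29) / (36 - 7)
= 25.5600 / 29
= 0.8814

0.8814


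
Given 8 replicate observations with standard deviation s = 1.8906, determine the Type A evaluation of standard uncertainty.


u_A = s / sqrt(n)
u_A = 1.8906 / sqrt(8)
u_A = 1.8906 / 2.8284271
u_A = 0.6684

0.6684


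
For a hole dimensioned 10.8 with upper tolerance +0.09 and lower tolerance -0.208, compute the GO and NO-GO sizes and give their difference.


GO = nominal - lower_tol (smallest hole = maximum material condition)
GO = 10.8 - 0.208 = 10.592
NO-GO = nominal + upper_tol (largest hole = least material condition)
NO-GO = 10.8 + 0.09 = 10.89
spread = NO-GO - GO = 10.89 - 10.592 = 0.2980

0.2980


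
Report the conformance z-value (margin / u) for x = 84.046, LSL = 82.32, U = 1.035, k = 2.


u = U / k = 1.035 / 2 = 0.5175
margin = |LSL - x| = |82.32 - 84.046| = 1.726
z = margin / u = 1.726 / 0.5175
z = 3.3353

3.3353


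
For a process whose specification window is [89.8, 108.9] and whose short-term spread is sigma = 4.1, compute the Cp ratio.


Cp = (USL - LSL) / (6 * sigma)
= (108.9 - 89.8) / (6 * 4.1)
= 19.1000 / 24.6000
= 0.7764

0.7764


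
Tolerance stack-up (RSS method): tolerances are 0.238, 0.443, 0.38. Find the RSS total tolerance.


RSS = sqrt(0.238^2 + 0.443^2 + 0.38^2)
= sqrt(0.397293)
= 0.6303

0.6303


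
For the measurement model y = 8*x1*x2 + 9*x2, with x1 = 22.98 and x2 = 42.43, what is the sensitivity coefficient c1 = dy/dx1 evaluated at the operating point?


y = 8*x1*x2 + 9*x2
dy/dx1 = 8*x2
Evaluate at x2 = 42.43: c1 = 8 * 42.43
c1 = 339.4400

339.4400


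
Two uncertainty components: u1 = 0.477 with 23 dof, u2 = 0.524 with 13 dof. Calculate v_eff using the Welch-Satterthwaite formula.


uc = sqrt(u1^2 + u2^2) = sqrt(0.477^2 + 0.524^2) = 0.70859368
v_eff = uc^4 / (u1^4/v1 + u2^4/v2)
= 0.70859368^4 / (0.477^4/23 + 0.524^4/13)
= 0.25210943 / 0.0080502285
v_eff = 31.3171

31.3171


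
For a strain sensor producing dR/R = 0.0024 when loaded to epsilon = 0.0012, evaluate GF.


GF = (dR/R) / epsilon
= 0.0024 / 0.0012
= 2.0000

2.0000


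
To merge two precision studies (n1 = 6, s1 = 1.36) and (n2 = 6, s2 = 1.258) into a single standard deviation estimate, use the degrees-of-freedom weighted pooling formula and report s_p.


s_p = sqrt(((n1-1)*s1^2 + (n2-1)*s2^2) / (n1+n2-2))
numerator = (6-1)*1.36^2 + (6-1)*1.258^2 = 9.248 + 7.91282 = 17.16082
denominator = 6 + 6 - 2 = 10
s_p^2 = 17.16082 / 10 = 1.716082
s_p = sqrt(1.716082) = 1.3100

1.3100


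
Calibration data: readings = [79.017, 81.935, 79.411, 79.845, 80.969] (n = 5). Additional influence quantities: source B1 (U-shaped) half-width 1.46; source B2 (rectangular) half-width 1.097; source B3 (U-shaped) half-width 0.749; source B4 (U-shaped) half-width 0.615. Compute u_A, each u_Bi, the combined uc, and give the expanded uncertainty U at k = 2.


mean = (79.017 + 81.935 + 79.411 + 79.845 + 80.969) / 5 = 80.2354
s = sqrt(sum((x - mean)^2)/(n-1)) = 1.1982649
u_A = s / sqrt(n) = 1.1982649 / sqrt(5) = 0.53588035
u_B1 = 1.46 / sqrt(2) = 1.0323759
u_B2 = 1.097 / sqrt(3) = 0.63335325
u_B3 = 0.749 / sqrt(2) = 0.52962298
u_B4 = 0.615 / sqrt(2) = 0.43487067
uc = sqrt(0.53588035^2 + 1.0323759^2 + 0.63335325^2 + 0.52962298^2 + 0.43487067^2) = 1.4912133
U = k * uc = 2 * 1.4912133
U = 2.9824

2.9824


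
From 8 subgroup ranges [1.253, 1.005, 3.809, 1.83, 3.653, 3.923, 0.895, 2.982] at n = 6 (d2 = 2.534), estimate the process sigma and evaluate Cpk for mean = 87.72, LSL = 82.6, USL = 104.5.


R_bar = (1.253 + 1.005 + 3.809 + 1.83 + 3.653 + 3.923 + 0.895 + 2.982) / 8 = 2.41875
sigma = R_bar / d2 = 2.41875 / 2.534 = 0.95451855
Cp = (USL - LSL)/(6*sigma) = (104.5 - 82.6)/(6*0.95451855) = 3.8239
Cpu = (104.5 - 87.72)/(3*0.95451855) = 5.8598
Cpl = (87.72 - 82.6)/(3*0.95451855) = 1.7880
Cpk = min(Cpu, Cpl) = 1.7880

1.7880


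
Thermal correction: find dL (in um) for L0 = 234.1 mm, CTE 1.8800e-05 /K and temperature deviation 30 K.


dL = L * alpha * dT
= 234.1 * 1.8800e-05 * 30
= 0.1320324 mm
dL_um = 0.1320324 * 1000 = 132.0324 um

132.0324


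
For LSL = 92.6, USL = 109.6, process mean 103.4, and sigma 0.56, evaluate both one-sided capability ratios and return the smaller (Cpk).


Cpu = (USL - mean) / (3*sigma) = (109.6 - 103.4) / (3*0.56) = 3.6905
Cpl = (mean - LSL) / (3*sigma) = (103.4 - 92.6) / (3*0.56) = 6.4286
Cpk = min(Cpu, Cpl) = 3.6905

3.6905


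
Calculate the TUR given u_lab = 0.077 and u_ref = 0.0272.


TUR = u_lab / u_ref
= 0.077 / 0.0272
= 2.8309

2.8309


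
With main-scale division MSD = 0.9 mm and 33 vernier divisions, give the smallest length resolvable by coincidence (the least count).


LC = MSD / n_div
= 0.9 / 33
= 0.0273

0.0273


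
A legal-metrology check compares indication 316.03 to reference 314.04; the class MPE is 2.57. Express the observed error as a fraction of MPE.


e = indication - reference = 316.03 - 314.04 = 1.9900
|e| = 1.9900
ratio = |e| / MPE = 1.9900 / 2.57
ratio = 0.7743

0.7743


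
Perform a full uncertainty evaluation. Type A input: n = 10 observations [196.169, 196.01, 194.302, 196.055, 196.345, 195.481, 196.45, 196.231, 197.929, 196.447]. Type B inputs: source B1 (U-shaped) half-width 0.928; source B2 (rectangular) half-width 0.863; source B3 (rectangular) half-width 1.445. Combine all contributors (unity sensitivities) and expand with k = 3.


mean = (196.169 + 196.01 + 194.302 + 196.055 + 196.345 + 195.481 + 196.45 + 196.231 + 197.929 + 196.447) / 10 = 196.1419
s = sqrt(sum((x - mean)^2)/(n-1)) = 0.89929793
u_A = s / sqrt(n) = 0.89929793 / sqrt(10) = 0.28438298
u_B1 = 0.928 / sqrt(2) = 0.65619509
u_B2 = 0.863 / sqrt(3) = 0.49825328
u_B3 = 1.445 / sqrt(3) = 0.83427114
uc = sqrt(0.28438298^2 + 0.65619509^2 + 0.49825328^2 + 0.83427114^2) = 1.2065365
U = k * uc = 3 * 1.2065365
U = 3.6196

3.6196


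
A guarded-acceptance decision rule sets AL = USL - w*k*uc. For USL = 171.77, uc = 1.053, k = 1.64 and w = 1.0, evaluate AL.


U = k * uc = 1.64 * 1.053 = 1.72692
guard band g = w * U = 1.0 * 1.72692 = 1.72692
AL = USL - g = 171.77 - 1.72692
AL = 170.0431

170.0431


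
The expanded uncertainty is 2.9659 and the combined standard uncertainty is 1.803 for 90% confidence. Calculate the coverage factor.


k = U / uc
k = 2.9659 / 1.803
k = 1.645

1.645


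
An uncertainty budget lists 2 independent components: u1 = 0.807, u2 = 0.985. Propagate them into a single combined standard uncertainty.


uc = sqrt(0.807^2 + 0.985^2)
uc = sqrt(1.621474)
uc = 1.2734

1.2734


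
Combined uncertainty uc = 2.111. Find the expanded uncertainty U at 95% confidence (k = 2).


U = k * uc
U = 2 * 2.111
U = 4.2220

4.2220


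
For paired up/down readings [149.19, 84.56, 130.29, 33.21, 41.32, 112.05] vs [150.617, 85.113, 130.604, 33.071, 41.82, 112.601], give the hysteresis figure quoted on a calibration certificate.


|149.19 - 150.617| = 1.4270
|84.56 - 85.113| = 0.5530
|130.29 - 130.604| = 0.3140
|33.21 - 33.071| = 0.1390
|41.32 - 41.82| = 0.5000
|112.05 - 112.601| = 0.5510
hysteresis = max(diffs) = 1.4270

1.4270


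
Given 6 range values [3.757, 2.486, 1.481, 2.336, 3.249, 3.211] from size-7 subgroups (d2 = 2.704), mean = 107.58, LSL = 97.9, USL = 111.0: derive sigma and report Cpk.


R_bar = (3.757 + 2.486 + 1.481 + 2.336 + 3.249 + 3.211) / 6 = 2.7533333
sigma = R_bar / d2 = 2.7533333 / 2.704 = 1.0182446
Cp = (USL - LSL)/(6*sigma) = (111.0 - 97.9)/(6*1.0182446) = 2.1442
Cpu = (111.0 - 107.58)/(3*1.0182446) = 1.1196
Cpl = (107.58 - 97.9)/(3*1.0182446) = 3.1689
Cpk = min(Cpu, Cpl) = 1.1196

1.1196


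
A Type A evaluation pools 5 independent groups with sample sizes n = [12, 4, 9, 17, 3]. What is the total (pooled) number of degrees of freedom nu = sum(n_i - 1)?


nu = sum_i (n_i - 1)
nu = ((12 - 1) + (4 - 1) + (9 - 1) + (17 - 1) + (3 - 1))
nu = 11 + 3 + 8 + 16 + 2
nu = 40

40


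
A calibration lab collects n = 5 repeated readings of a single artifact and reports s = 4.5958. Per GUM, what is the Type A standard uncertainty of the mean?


u_A = s / sqrt(n)
u_A = 4.5958 / sqrt(5)
u_A = 4.5958 / 2.236068
u_A = 2.0553

2.0553


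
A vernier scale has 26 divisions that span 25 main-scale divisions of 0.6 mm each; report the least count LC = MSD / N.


LC = MSD / n_div
= 0.6 / 26
= 0.0231

0.0231


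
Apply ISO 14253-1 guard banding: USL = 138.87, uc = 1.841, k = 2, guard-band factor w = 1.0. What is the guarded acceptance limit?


U = k * uc = 2 * 1.841 = 3.682
guard band g = w * U = 1.0 * 3.682 = 3.682
AL = USL - g = 138.87 - 3.682
AL = 135.1880

135.1880


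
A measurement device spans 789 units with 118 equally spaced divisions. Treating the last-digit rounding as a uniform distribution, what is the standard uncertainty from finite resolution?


resolution = range / divisions
resolution = 789 / 118 = 6.6864407
u_res = resolution / (2*sqrt(3))
u_res = 6.6864407 / 3.4641016
u_res = 1.9302

1.9302


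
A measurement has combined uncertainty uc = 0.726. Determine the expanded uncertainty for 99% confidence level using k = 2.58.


U = k * uc
U = 2.58 * 0.726
U = 1.8731

1.8731


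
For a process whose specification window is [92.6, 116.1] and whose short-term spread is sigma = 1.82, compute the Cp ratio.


Cp = (USL - LSL) / (6 * sigma)
= (116.1 - 92.6) / (6 * 1.82)
= 23.5000 / 10.9200
= 2.1520

2.1520


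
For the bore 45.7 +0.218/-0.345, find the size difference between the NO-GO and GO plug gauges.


GO = nominal - lower_tol (smallest hole = maximum material condition)
GO = 45.7 - 0.345 = 45.355
NO-GO = nominal + upper_tol (largest hole = least material condition)
NO-GO = 45.7 + 0.218 = 45.918
spread = NO-GO - GO = 45.918 - 45.355 = 0.5630

0.5630


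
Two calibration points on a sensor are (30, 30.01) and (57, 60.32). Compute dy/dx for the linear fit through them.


slope = (y2 - y1) / (x2 - x1)
= (60.32 - 30.01) / (57 - 30)
= 30.3100 / 27
= 1.1226

1.1226


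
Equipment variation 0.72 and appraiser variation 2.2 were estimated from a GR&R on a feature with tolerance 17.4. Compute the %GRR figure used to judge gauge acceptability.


GRR = sqrt(EV^2 + AV^2) = sqrt(0.72^2 + 2.2^2) = 2.3148218
%GRR = GRR / tol * 100 = 2.3148218 / 17.4 * 100
%GRR = 13.3036

13.3036


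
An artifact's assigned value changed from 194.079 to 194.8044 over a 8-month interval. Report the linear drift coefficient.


rate = (v2 - v1) / months
= (194.8044 - 194.079) / 8
= 0.7254 / 8
= 0.0907

0.0907


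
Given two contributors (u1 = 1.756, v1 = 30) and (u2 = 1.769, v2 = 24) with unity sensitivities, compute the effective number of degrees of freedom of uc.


uc = sqrt(u1^2 + u2^2) = sqrt(1.756^2 + 1.769^2) = 2.4925684
v_eff = uc^4 / (u1^4/v1 + u2^4/v2)
= 2.4925684^4 / (1.756^4/30 + 1.769^4/24)
= 38.600092 / 0.72497732
v_eff = 53.2432

53.2432


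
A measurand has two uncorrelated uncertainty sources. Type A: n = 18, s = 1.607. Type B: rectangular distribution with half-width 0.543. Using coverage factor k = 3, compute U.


u_A = s / sqrt(n) = 1.607 / sqrt(18) = 0.37877353
u_B = half_width / sqrt(3) = 0.543 / sqrt(3) = 0.3135012
uc = sqrt(u_A^2 + u_B^2) = sqrt(0.37877353^2 + 0.3135012^2) = 0.49168322
U = k * uc = 3 * 0.49168322
U = 1.4750

1.4750


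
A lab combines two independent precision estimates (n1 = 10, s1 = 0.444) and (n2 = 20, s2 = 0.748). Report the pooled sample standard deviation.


s_p = sqrt(((n1-1)*s1^2 + (n2-1)*s2^2) / (n1+n2-2))
numerator = (10-1)*0.444^2 + (20-1)*0.748^2 = 1.774224 + 10.630576 = 12.4048
denominator = 10 + 20 - 2 = 28
s_p^2 = 12.4048 / 28 = 0.44302857
s_p = sqrt(0.44302857) = 0.6656

0.6656


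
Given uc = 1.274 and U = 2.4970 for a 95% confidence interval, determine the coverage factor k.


k = U / uc
k = 2.4970 / 1.274
k = 1.96

1.96


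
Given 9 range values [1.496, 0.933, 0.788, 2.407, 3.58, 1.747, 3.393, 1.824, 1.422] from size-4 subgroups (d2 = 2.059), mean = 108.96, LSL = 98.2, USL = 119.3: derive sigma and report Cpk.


R_bar = (1.496 + 0.933 + 0.788 + 2.407 + 3.58 + 1.747 + 3.393 + 1.824 + 1.422) / 9 = 1.9544444
sigma = R_bar / d2 = 1.9544444 / 2.059 = 0.9492202
Cp = (USL - LSL)/(6*sigma) = (119.3 - 98.2)/(6*0.9492202) = 3.7048
Cpu = (119.3 - 108.96)/(3*0.9492202) = 3.6311
Cpl = (108.96 - 98.2)/(3*0.9492202) = 3.7785
Cpk = min(Cpu, Cpl) = 3.6311

3.6311


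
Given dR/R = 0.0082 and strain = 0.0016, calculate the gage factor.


GF = (dR/R) / epsilon
= 0.0082 / 0.0016
= 5.1250

5.1250


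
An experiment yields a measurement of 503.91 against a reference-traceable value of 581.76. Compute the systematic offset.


Systematic error = measured - true
= 503.91 - 581.76
= -77.8500

-77.8500


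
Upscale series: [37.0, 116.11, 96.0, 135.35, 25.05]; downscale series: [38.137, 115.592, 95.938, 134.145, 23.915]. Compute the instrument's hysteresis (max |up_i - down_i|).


|37.0 - 38.137| = 1.1370
|116.11 - 115.592| = 0.5180
|96.0 - 95.938| = 0.0620
|135.35 - 134.145| = 1.2050
|25.05 - 23.915| = 1.1350
hysteresis = max(diffs) = 1.2050

1.2050


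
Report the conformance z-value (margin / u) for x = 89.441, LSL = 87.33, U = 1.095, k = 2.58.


u = U / k = 1.095 / 2.58 = 0.4244186
margin = |LSL - x| = |87.33 - 89.441| = 2.111
z = margin / u = 2.111 / 0.4244186
z = 4.9739

4.9739


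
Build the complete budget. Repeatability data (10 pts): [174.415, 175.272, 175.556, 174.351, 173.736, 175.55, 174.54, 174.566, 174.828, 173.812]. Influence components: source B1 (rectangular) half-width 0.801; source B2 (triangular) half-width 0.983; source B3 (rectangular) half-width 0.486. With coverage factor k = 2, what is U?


mean = (174.415 + 175.272 + 175.556 + 174.351 + 173.736 + 175.55 + 174.54 + 174.566 + 174.828 + 173.812) / 10 = 174.6626
s = sqrt(sum((x - mean)^2)/(n-1)) = 0.64543167
u_A = s / sqrt(n) = 0.64543167 / sqrt(10) = 0.20410342
u_B1 = 0.801 / sqrt(3) = 0.46245757
u_B2 = 0.983 / sqrt(6) = 0.40130807
u_B3 = 0.486 / sqrt(3) = 0.28059223
uc = sqrt(0.20410342^2 + 0.46245757^2 + 0.40130807^2 + 0.28059223^2) = 0.70377935
U = k * uc = 2 * 0.70377935
U = 1.4076

1.4076


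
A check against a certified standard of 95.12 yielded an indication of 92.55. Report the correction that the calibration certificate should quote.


Correction = standard - reading
= 95.12 - 92.55
= 2.5700

2.5700


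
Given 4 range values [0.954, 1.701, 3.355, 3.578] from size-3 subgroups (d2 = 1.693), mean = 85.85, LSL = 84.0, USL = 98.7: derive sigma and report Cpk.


R_bar = (0.954 + 1.701 + 3.355 + 3.578) / 4 = 2.397
sigma = R_bar / d2 = 2.397 / 1.693 = 1.4158299
Cp = (USL - LSL)/(6*sigma) = (98.7 - 84.0)/(6*1.4158299) = 1.7304
Cpu = (98.7 - 85.85)/(3*1.4158299) = 3.0253
Cpl = (85.85 - 84.0)/(3*1.4158299) = 0.4356
Cpk = min(Cpu, Cpl) = 0.4356

0.4356


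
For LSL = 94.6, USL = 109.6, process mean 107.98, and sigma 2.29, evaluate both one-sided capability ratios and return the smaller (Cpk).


Cpu = (USL - mean) / (3*sigma) = (109.6 - 107.98) / (3*2.29) = 0.2358
Cpl = (mean - LSL) / (3*sigma) = (107.98 - 94.6) / (3*2.29) = 1.9476
Cpk = min(Cpu, Cpl) = 0.2358

0.2358


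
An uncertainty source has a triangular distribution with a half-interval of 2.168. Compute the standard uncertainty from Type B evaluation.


u_B = half_width / sqrt(6)
u_B = 2.168 / 2.4494897
u_B = 0.8851

0.8851


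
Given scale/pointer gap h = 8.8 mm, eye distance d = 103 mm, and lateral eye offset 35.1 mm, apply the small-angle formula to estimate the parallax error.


error = h * offset / d
= 8.8 * 35.1 / 103
= 2.9988

2.9988


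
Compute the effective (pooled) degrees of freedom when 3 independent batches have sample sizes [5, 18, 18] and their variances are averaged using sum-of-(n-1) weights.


nu = sum_i (n_i - 1)
nu = ((5 - 1) + (18 - 1) + (18 - 1))
nu = 4 + 17 + 17
nu = 38

38


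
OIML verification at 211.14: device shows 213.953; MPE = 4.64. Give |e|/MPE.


e = indication - reference = 213.953 - 211.14 = 2.8130
|e| = 2.8130
ratio = |e| / MPE = 2.8130 / 4.64
ratio = 0.6063

0.6063


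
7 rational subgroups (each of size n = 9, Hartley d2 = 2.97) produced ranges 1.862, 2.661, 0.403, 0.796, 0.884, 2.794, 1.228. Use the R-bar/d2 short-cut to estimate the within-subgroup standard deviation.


R_bar = (1.862 + 2.661 + 0.403 + 0.796 + 0.884 + 2.794 + 1.228) / 7
R_bar = 10.628 / 7 = 1.5182857
sigma_hat = R_bar / d2 = 1.5182857 / 2.97 = 0.5112

0.5112


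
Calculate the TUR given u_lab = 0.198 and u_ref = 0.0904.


TUR = u_lab / u_ref
= 0.198 / 0.0904
= 2.1903

2.1903


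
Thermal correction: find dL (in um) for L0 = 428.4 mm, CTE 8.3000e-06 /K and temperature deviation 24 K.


dL = L * alpha * dT
= 428.4 * 8.3000e-06 * 24
= 0.0853373 mm
dL_um = 0.0853373 * 1000 = 85.3373 um

85.3373


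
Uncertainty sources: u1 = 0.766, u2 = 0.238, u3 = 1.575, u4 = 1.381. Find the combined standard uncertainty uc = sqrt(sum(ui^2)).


uc = sqrt(0.766^2 + 0.238^2 + 1.575^2 + 1.381^2)
uc = sqrt(5.031186)
uc = 2.2430

2.2430


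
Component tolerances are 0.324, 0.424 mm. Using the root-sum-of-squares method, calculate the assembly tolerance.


RSS = sqrt(0.324^2 + 0.424^2)
= sqrt(0.284752)
= 0.5336

0.5336


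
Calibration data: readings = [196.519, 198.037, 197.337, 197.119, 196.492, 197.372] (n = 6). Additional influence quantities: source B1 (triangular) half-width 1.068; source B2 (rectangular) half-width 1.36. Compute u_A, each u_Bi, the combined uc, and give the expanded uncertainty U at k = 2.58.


mean = (196.519 + 198.037 + 197.337 + 197.119 + 196.492 + 197.372) / 6 = 197.146
s = sqrt(sum((x - mean)^2)/(n-1)) = 0.58361151
u_A = s / sqrt(n) = 0.58361151 / sqrt(6) = 0.2382584
u_B1 = 1.068 / sqrt(6) = 0.43600917
u_B2 = 1.36 / sqrt(3) = 0.78519637
uc = sqrt(0.2382584^2 + 0.43600917^2 + 0.78519637^2) = 0.92919557
U = k * uc = 2.58 * 0.92919557
U = 2.3973

2.3973


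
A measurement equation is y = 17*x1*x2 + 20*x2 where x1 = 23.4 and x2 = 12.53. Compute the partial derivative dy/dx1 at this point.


y = 17*x1*x2 + 20*x2
dy/dx1 = 17*x2
Evaluate at x2 = 12.53: c1 = 17 * 12.53
c1 = 213.0100

213.0100


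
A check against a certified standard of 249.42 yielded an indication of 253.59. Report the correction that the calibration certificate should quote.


Correction = standard - reading
= 249.42 - 253.59
= -4.1700

-4.1700


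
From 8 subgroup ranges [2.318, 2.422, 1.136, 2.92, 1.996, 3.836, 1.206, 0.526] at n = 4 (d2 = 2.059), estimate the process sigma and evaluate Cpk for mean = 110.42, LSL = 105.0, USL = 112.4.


R_bar = (2.318 + 2.422 + 1.136 + 2.92 + 1.996 + 3.836 + 1.206 + 0.526) / 8 = 2.045
sigma = R_bar / d2 = 2.045 / 2.059 = 0.99320058
Cp = (USL - LSL)/(6*sigma) = (112.4 - 105.0)/(6*0.99320058) = 1.2418
Cpu = (112.4 - 110.42)/(3*0.99320058) = 0.6645
Cpl = (110.42 - 105.0)/(3*0.99320058) = 1.8190
Cpk = min(Cpu, Cpl) = 0.6645

0.6645


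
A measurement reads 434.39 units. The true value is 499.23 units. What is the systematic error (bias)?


Systematic error = measured - true
= 434.39 - 499.23
= -64.8400

-64.8400


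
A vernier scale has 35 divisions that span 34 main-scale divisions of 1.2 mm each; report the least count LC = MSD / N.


LC = MSD / n_div
= 1.2 / 35
= 0.0343

0.0343


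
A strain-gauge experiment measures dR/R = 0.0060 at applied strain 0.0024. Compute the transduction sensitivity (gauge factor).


GF = (dR/R) / epsilon
= 0.0060 / 0.0024
= 2.5000

2.5000


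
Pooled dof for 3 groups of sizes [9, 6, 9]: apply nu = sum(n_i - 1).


nu = sum_i (n_i - 1)
nu = ((9 - 1) + (6 - 1) + (9 - 1))
nu = 8 + 5 + 8
nu = 21

21


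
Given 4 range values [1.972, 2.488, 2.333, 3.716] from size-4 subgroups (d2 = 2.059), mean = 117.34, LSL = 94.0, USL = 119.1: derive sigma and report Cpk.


R_bar = (1.972 + 2.488 + 2.333 + 3.716) / 4 = 2.62725
sigma = R_bar / d2 = 2.62725 / 2.059 = 1.2759835
Cp = (USL - LSL)/(6*sigma) = (119.1 - 94.0)/(6*1.2759835) = 3.2785
Cpu = (119.1 - 117.34)/(3*1.2759835) = 0.4598
Cpl = (117.34 - 94.0)/(3*1.2759835) = 6.0973
Cpk = min(Cpu, Cpl) = 0.4598

0.4598


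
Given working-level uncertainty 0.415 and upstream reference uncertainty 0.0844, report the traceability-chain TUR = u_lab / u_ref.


TUR = u_lab / u_ref
= 0.415 / 0.0844
= 4.9171

4.9171


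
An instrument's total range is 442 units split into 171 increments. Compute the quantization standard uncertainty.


resolution = range / divisions
resolution = 442 / 171 = 2.5847953
u_res = resolution / (2*sqrt(3))
u_res = 2.5847953 / 3.4641016
u_res = 0.7462

0.7462


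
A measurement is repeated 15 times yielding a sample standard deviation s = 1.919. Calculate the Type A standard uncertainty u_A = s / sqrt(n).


u_A = s / sqrt(n)
u_A = 1.919 / sqrt(15)
u_A = 1.919 / 3.8729833
u_A = 0.4955

0.4955


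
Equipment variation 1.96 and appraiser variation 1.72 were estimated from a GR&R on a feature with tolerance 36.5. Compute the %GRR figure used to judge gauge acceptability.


GRR = sqrt(EV^2 + AV^2) = sqrt(1.96^2 + 1.72^2) = 2.607681
%GRR = GRR / tol * 100 = 2.607681 / 36.5 * 100
%GRR = 7.1443

7.1443


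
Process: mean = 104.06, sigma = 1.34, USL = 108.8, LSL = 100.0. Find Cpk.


Cpu = (USL - mean) / (3*sigma) = (108.8 - 104.06) / (3*1.34) = 1.1791
Cpl = (mean - LSL) / (3*sigma) = (104.06 - 100.0) / (3*1.34) = 1.0100
Cpk = min(Cpu, Cpl) = 1.0100

1.0100


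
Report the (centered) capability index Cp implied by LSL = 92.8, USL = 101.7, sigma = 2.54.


Cp = (USL - LSL) / (6 * sigma)
= (101.7 - 92.8) / (6 * 2.54)
= 8.9000 / 15.2400
= 0.5840

0.5840


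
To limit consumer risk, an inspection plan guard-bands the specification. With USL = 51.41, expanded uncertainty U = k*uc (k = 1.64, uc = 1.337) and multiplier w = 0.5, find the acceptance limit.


U = k * uc = 1.64 * 1.337 = 2.19268
guard band g = w * U = 0.5 * 2.19268 = 1.09634
AL = USL - g = 51.41 - 1.09634
AL = 50.3137

50.3137


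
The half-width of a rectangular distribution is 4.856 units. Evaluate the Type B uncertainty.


u_B = half_width / sqrt(3)
u_B = 4.856 / 1.7320508
u_B = 2.8036

2.8036


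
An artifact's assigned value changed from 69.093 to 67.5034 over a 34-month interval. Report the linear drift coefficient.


rate = (v2 - v1) / months
= (67.5034 - 69.093) / 34
= -1.5896 / 34
= -0.0468

-0.0468


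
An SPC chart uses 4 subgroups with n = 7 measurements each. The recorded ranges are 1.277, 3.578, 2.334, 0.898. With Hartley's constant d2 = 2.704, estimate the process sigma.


R_bar = (1.277 + 3.578 + 2.334 + 0.898) / 4
R_bar = 8.087 / 4 = 2.02175
sigma_hat = R_bar / d2 = 2.02175 / 2.704 = 0.7477

0.7477


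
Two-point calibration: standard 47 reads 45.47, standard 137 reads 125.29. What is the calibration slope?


slope = (y2 - y1) / (x2 - x1)
= (125.29 - 45.47) / (137 - 47)
= 79.8200 / 90
= 0.8869

0.8869


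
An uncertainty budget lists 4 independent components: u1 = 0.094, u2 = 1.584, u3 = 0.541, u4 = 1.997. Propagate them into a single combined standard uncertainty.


uc = sqrt(0.094^2 + 1.584^2 + 0.541^2 + 1.997^2)
uc = sqrt(6.798582)
uc = 2.6074

2.6074


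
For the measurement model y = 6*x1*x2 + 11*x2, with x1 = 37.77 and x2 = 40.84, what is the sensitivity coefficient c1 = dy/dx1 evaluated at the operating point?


y = 6*x1*x2 + 11*x2
dy/dx1 = 6*x2
Evaluate at x2 = 40.84: c1 = 6 * 40.84
c1 = 245.0400

245.0400
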